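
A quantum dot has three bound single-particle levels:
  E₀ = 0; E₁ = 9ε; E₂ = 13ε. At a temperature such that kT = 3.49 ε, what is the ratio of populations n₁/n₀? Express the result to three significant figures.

n₁/n₀ = exp[−(E₁−E₀)/kT] = exp(−(9ε)/(3.49ε)) = exp(-2.5788) = 0.0759.

0.0759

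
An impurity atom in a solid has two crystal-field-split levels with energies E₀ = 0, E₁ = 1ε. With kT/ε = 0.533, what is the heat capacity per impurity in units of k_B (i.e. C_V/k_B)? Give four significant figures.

0.4055

Eᵢ/kT = 0, 1.87617.
Z = Σ e^(−Eᵢ/kT) = e^(−0) + e^(−1.87617) = 1.00000 + 0.153176 = 1.15318.
⟨E⟩ = 0.132829 ε, ⟨E²⟩ = 0.132829 ε².
C_V/k_B = (⟨E²⟩ − ⟨E⟩²)/(kT)² = (0.132829 − 0.0176435)/0.284089 = 0.4055.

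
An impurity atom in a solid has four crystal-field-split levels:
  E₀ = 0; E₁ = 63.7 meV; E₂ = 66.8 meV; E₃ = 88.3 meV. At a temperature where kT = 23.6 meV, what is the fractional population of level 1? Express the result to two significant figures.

0.058

Eᵢ/kT = 0, 2.699, 2.831, 3.742.
Z = Σ e^(−Eᵢ/kT) = e^(−0) + e^(−2.699) + e^(−2.831) + e^(−3.742) = 1.000 + 0.06727 + 0.05895 + 0.02371 = 1.150.
P₁ = e^(−E₁/kT) / Z = 0.06727/1.150 = 0.058.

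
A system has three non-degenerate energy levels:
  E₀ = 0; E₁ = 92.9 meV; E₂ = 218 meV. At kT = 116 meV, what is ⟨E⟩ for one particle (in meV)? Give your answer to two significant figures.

Eᵢ/kT = 0, 0.8009, 1.879.
Z = Σ e^(−Eᵢ/kT) = e^(−0) + e^(−0.8009) + e^(−1.879) = 1.000 + 0.4489 + 0.1527 = 1.602.
⟨E⟩ = Σ Eᵢ e^(−Eᵢ/kT) / Z = (0·1.000 + 92.9·0.4489 + 218·0.1527) / 1.602 = 47 meV.

47 meV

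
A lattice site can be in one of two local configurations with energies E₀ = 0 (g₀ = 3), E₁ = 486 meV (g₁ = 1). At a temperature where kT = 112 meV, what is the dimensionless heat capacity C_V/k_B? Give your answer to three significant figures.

Eᵢ/kT = 0, 4.3393.
Z = Σ gᵢe^(−Eᵢ/kT) = 3·e^(−0) + 1·e^(−4.3393) = 3.0000 + 0.013046 = 3.0130.
⟨E⟩ = 2.1043 meV, ⟨E²⟩ = 1022.7 meV².
C_V/k_B = (⟨E²⟩ − ⟨E⟩²)/(kT)² = (1022.7 − 4.4281)/12544 = 0.0812.

0.0812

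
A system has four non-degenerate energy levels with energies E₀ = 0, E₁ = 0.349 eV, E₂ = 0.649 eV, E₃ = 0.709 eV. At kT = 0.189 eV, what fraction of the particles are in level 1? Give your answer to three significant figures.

0.130

Eᵢ/kT = 0, 1.8466, 3.4339, 3.7513.
Z = Σ e^(−Eᵢ/kT) = e^(−0) + e^(−1.8466) + e^(−3.4339) + e^(−3.7513) = 1.0000 + 0.15777 + 0.032261 + 0.023487 = 1.2135.
P₁ = e^(−E₁/kT) / Z = 0.15777/1.2135 = 0.130.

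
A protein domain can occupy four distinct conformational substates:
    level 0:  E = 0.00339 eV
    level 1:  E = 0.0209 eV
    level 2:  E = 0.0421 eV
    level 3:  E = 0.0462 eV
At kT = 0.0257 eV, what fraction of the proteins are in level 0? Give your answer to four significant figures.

Eᵢ/kT = 0.131907, 0.813230, 1.63813, 1.79767.
Z = Σ e^(−Eᵢ/kT) = e^(−0.131907) + e^(−0.813230) + e^(−1.63813) + e^(−1.79767) = 0.876422 + 0.443423 + 0.194343 + 0.165684 = 1.67987.
P₀ = e^(−E₀/kT) / Z = 0.876422/1.67987 = 0.5217.

0.5217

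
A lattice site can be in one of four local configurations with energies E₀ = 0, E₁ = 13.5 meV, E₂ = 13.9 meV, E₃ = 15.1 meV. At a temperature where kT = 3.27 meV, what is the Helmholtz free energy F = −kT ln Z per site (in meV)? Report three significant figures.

-0.129 meV

Eᵢ/kT = 0, 4.1284, 4.2508, 4.6177.
Z = Σ e^(−Eᵢ/kT) = e^(−0) + e^(−4.1284) + e^(−4.2508) + e^(−4.6177) = 1.0000 + 0.016109 + 0.014253 + 0.0098755 = 1.0402.
F = −kT ln Z = −3.27 × ln(1.0402) = −3.27 × 0.039413 = -0.129 meV.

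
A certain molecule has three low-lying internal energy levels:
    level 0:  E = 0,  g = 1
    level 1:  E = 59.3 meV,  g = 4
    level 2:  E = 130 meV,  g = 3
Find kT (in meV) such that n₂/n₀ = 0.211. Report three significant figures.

49.0 meV

n₂/n₀ = (g₂/g₀) exp[−(E₂−E₀)/kT] = 0.211.
⇒ (E₂−E₀)/kT = ln((3/1)/0.211) = ln(14.218) = 2.6545.
kT = 130 meV / 2.6545 = 49.0 meV.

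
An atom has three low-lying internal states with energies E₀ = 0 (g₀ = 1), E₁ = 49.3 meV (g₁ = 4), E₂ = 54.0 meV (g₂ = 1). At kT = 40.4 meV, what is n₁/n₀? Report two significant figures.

n₁/n₀ = (g₁/g₀) exp[−(E₁−E₀)/kT] = (4/1) × exp(−(49.3 meV)/(40.4 meV)) = (4/1) × exp(-1.220) = 1.2.

1.2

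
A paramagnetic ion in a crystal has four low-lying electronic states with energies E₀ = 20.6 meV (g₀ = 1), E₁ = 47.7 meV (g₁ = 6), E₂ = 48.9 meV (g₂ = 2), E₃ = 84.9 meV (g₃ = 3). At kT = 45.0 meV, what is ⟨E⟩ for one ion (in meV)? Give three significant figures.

Eᵢ/kT = 0.45778, 1.0600, 1.0867, 1.8867.
Z = Σ gᵢe^(−Eᵢ/kT) = 1·e^(−0.45778) + 6·e^(−1.0600) + 2·e^(−1.0867) + 3·e^(−1.8867) = 0.63269 + 2.0787 + 0.67466 + 0.45471 = 3.8408.
⟨E⟩ = Σ Eᵢ gᵢe^(−Eᵢ/kT) / Z = (20.6·0.63269 + 47.7·2.0787 + 48.9·0.67466 + 84.9·0.45471) / 3.8408 = 47.9 meV.

47.9 meV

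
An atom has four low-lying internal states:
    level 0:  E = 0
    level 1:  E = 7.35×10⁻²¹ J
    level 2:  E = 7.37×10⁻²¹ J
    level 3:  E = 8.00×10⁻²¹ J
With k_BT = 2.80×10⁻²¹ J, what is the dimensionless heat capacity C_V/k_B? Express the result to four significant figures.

Eᵢ/kT = 0, 2.62500, 2.63214, 2.85714.
Z = Σ e^(−Eᵢ/kT) = e^(−0) + e^(−2.62500) + e^(−2.63214) + e^(−2.85714) = 1.00000 + 0.0724398 + 0.0719244 + 0.0574328 = 1.20180.
⟨E⟩ = 1.26642, ⟨E²⟩ = 9.56548.
C_V/k_B = (⟨E²⟩ − ⟨E⟩²)/(kT)² = (9.56548 − 1.60382)/7.84000 = 1.016.

1.016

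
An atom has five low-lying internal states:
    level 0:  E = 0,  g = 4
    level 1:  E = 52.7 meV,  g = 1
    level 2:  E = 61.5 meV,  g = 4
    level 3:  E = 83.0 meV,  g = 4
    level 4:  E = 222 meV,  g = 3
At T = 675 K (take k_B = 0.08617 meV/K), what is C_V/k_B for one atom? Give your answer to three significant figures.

0.447

k_BT = 0.08617 × 675 K = 58.165 meV.
Eᵢ/kT = 0, 0.90604, 1.0573, 1.4270, 3.8167.
Z = Σ gᵢe^(−Eᵢ/kT) = 4·e^(−0) + 1·e^(−0.90604) + 4·e^(−1.0573) + 4·e^(−1.4270) + 3·e^(−3.8167) = 4.0000 + 0.40412 + 1.3896 + 0.96011 + 0.066001 = 6.8198.
⟨E⟩ = 29.488 meV, ⟨E²⟩ = 2382.1 meV².
C_V/k_B = (⟨E²⟩ − ⟨E⟩²)/(kT)² = (2382.1 − 869.54)/3383.2 = 0.447.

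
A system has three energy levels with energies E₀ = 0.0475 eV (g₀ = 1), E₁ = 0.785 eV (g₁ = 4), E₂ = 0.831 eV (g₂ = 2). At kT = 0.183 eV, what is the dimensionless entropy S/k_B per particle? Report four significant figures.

Eᵢ/kT = 0.259563, 4.28962, 4.54098.
Z = Σ gᵢe^(−Eᵢ/kT) = 1·e^(−0.259563) + 4·e^(−4.28962) + 2·e^(−4.54098) = 0.771389 + 0.0548405 + 0.0213259 = 0.847555.
⟨E⟩ = Σ EᵢPᵢ = 0.114934 eV.
S/k_B = ln Z + ⟨E⟩/kT = ln(0.847555) + 0.114934/0.183 = -0.165400 + 0.628055 = 0.4627.

0.4627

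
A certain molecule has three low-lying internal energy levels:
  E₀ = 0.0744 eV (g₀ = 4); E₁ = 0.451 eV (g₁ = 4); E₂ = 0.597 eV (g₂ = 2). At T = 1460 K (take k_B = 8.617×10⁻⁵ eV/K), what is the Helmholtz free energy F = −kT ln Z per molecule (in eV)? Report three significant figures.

-0.107 eV

k_BT = 8.617×10⁻⁵ × 1460 K = 0.12581 eV.
Eᵢ/kT = 0.59137, 3.5848, 4.7453.
Z = Σ gᵢe^(−Eᵢ/kT) = 4·e^(−0.59137) + 4·e^(−3.5848) + 2·e^(−4.7453) = 2.2143 + 0.11097 + 0.017385 = 2.3427.
F = −kT ln Z = −0.12581 × ln(2.3427) = −0.12581 × 0.85130 = -0.107 eV.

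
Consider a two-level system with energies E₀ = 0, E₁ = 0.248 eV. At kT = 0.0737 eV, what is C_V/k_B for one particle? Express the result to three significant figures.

0.366

Eᵢ/kT = 0, 3.3650.
Z = Σ e^(−Eᵢ/kT) = e^(−0) + e^(−3.3650) = 1.0000 + 0.034562 = 1.0346.
⟨E⟩ = 0.0082847 eV, ⟨E²⟩ = 0.0020546 eV².
C_V/k_B = (⟨E²⟩ − ⟨E⟩²)/(kT)² = (0.0020546 − 0.000068636)/0.0054317 = 0.366.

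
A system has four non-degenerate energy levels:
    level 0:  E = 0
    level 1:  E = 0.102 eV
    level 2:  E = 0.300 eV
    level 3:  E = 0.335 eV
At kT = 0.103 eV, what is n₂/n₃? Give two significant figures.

1.4

n₂/n₃ = exp[−(E₂−E₃)/kT] = exp(−(-0.035 eV)/(0.103 eV)) = exp(0.3398) = 1.4.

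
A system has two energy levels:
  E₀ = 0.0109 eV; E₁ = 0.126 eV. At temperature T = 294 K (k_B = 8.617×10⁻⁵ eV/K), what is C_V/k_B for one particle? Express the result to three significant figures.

0.215

k_BT = 8.617×10⁻⁵ × 294 K = 0.025334 eV.
Eᵢ/kT = 0.43025, 4.9736.
Z = Σ e^(−Eᵢ/kT) = e^(−0.43025) + e^(−4.9736) = 0.65035 + 0.0069182 = 0.65727.
⟨E⟩ = 0.012111 eV, ⟨E²⟩ = 0.00028466 eV².
C_V/k_B = (⟨E²⟩ − ⟨E⟩²)/(kT)² = (0.00028466 − 0.00014668)/0.00064181 = 0.215.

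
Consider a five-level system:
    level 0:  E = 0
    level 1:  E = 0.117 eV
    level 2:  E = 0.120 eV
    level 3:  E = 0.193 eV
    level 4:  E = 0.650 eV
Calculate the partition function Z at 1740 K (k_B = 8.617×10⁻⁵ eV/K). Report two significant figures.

Z = 2.2

k_BT = 8.617×10⁻⁵ × 1740 K = 0.1499 eV.
Eᵢ/kT = 0, 0.7805, 0.8005, 1.288, 4.336.
Z = Σ e^(−Eᵢ/kT) = e^(−0) + e^(−0.7805) + e^(−0.8005) + e^(−1.288) + e^(−4.336) = 1.000 + 0.4582 + 0.4491 + 0.2758 + 0.01309 = 2.196.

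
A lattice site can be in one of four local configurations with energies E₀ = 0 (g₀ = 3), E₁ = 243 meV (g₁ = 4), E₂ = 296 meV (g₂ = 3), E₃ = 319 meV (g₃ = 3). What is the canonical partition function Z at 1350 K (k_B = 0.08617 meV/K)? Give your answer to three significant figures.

k_BT = 0.08617 × 1350 K = 116.33 meV.
Eᵢ/kT = 0, 2.0889, 2.5445, 2.7422.
Z = Σ gᵢe^(−Eᵢ/kT) = 3·e^(−0) + 4·e^(−2.0889) + 3·e^(−2.5445) + 3·e^(−2.7422) = 3.0000 + 0.49529 + 0.23554 + 0.19329 = 3.9241.

Z = 3.92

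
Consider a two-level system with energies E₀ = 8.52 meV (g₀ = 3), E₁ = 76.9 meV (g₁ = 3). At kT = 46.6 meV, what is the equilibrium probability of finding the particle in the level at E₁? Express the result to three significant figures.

Eᵢ/kT = 0.18283, 1.6502.
Z = Σ gᵢe^(−Eᵢ/kT) = 3·e^(−0.18283) + 3·e^(−1.6502) = 2.4987 + 0.57603 = 3.0747.
P₁ = g₁ e^(−E₁/kT) / Z = 0.57603/3.0747 = 0.187.

0.187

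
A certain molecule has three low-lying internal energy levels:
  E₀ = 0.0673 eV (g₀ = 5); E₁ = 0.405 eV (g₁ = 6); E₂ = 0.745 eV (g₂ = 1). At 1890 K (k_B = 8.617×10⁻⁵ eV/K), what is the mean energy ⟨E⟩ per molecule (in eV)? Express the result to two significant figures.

k_BT = 8.617×10⁻⁵ × 1890 K = 0.1629 eV.
Eᵢ/kT = 0.4131, 2.486, 4.573.
Z = Σ gᵢe^(−Eᵢ/kT) = 5·e^(−0.4131) + 6·e^(−2.486) + 1·e^(−4.573) = 3.308 + 0.4995 + 0.01033 = 3.818.
⟨E⟩ = Σ Eᵢ gᵢe^(−Eᵢ/kT) / Z = (0.0673·3.308 + 0.405·0.4995 + 0.745·0.01033) / 3.818 = 0.11 eV.

0.11 eV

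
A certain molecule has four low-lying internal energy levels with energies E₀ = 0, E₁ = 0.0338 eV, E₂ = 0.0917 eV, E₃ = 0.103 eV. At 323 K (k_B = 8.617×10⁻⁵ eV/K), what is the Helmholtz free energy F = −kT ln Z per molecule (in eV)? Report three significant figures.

k_BT = 8.617×10⁻⁵ × 323 K = 0.027833 eV.
Eᵢ/kT = 0, 1.2144, 3.2947, 3.7006.
Z = Σ e^(−Eᵢ/kT) = e^(−0) + e^(−1.2144) + e^(−3.2947) + e^(−3.7006) = 1.0000 + 0.29689 + 0.037079 + 0.024709 = 1.3587.
F = −kT ln Z = −0.027833 × ln(1.3587) = −0.027833 × 0.30653 = -0.00853 eV.

-0.00853 eV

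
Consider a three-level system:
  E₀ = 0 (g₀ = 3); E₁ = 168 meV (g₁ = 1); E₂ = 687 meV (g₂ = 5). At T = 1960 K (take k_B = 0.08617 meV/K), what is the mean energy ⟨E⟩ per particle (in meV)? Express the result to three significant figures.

35.0 meV

k_BT = 0.08617 × 1960 K = 168.89 meV.
Eᵢ/kT = 0, 0.99473, 4.0677.
Z = Σ gᵢe^(−Eᵢ/kT) = 3·e^(−0) + 1·e^(−0.99473) + 5·e^(−4.0677) = 3.0000 + 0.36982 + 0.085584 = 3.4554.
⟨E⟩ = Σ Eᵢ gᵢe^(−Eᵢ/kT) / Z = (0·3.0000 + 168·0.36982 + 687·0.085584) / 3.4554 = 35.0 meV.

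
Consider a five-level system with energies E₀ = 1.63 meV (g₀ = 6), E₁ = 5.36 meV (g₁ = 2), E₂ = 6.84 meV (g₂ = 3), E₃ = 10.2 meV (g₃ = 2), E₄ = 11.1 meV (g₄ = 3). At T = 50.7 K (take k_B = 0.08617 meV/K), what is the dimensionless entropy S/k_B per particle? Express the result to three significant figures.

k_BT = 0.08617 × 50.7 K = 4.3688 meV.
Eᵢ/kT = 0.37310, 1.2269, 1.5656, 2.3347, 2.5407.
Z = Σ gᵢe^(−Eᵢ/kT) = 6·e^(−0.37310) + 2·e^(−1.2269) + 3·e^(−1.5656) + 2·e^(−2.3347) + 3·e^(−2.5407) = 4.1316 + 0.58640 + 0.62689 + 0.19368 + 0.23643 = 5.7750.
⟨E⟩ = Σ EᵢPᵢ = 3.2494 meV.
S/k_B = ln Z + ⟨E⟩/kT = ln(5.7750) + 3.2494/4.3688 = 1.7535 + 0.74377 = 2.50.

2.50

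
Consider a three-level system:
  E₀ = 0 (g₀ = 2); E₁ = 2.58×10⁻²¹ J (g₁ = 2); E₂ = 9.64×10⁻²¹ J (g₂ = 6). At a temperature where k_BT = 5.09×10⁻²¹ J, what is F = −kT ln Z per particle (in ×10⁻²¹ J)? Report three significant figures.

-7.19 ×10⁻²¹ J

Eᵢ/kT = 0, 0.50688, 1.8939.
Z = Σ gᵢe^(−Eᵢ/kT) = 2·e^(−0) + 2·e^(−0.50688) + 6·e^(−1.8939) = 2.0000 + 1.2047 + 0.90290 = 4.1076.
F = −kT ln Z = −5.09 × ln(4.1076) = −5.09 × 1.4128 = -7.19 ×10⁻²¹ J.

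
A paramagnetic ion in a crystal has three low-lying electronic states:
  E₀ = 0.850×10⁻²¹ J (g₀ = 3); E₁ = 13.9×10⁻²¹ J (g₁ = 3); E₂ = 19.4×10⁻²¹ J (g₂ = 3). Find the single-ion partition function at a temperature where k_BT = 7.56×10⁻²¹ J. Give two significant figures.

Z = 3.4

Eᵢ/kT = 0.1124, 1.839, 2.566.
Z = Σ gᵢe^(−Eᵢ/kT) = 3·e^(−0.1124) + 3·e^(−1.839) + 3·e^(−2.566) = 2.681 + 0.4769 + 0.2305 = 3.388.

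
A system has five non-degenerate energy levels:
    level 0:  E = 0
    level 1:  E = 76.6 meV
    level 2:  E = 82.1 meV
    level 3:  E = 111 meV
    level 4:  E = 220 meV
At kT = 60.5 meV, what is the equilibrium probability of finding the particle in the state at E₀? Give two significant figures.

Eᵢ/kT = 0, 1.266, 1.357, 1.835, 3.636.
Z = Σ e^(−Eᵢ/kT) = e^(−0) + e^(−1.266) + e^(−1.357) + e^(−1.835) + e^(−3.636) = 1.000 + 0.2820 + 0.2574 + 0.1596 + 0.02636 = 1.725.
P₀ = e^(−E₀/kT) / Z = 1.000/1.725 = 0.58.

0.58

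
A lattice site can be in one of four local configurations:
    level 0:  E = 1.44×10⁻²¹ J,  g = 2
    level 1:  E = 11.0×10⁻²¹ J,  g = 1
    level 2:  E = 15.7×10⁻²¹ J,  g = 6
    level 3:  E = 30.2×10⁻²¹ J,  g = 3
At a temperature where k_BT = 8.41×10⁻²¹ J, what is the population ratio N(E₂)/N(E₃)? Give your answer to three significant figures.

11.2

n₂/n₃ = (g₂/g₃) exp[−(E₂−E₃)/kT] = (6/3) × exp(−(-14.5 ×10⁻²¹ J)/(8.41 ×10⁻²¹ J)) = (6/3) × exp(1.7241) = 11.2.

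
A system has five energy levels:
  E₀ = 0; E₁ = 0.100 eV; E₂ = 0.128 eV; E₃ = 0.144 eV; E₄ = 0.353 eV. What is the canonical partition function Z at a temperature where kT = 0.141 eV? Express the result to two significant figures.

Eᵢ/kT = 0, 0.7092, 0.9078, 1.021, 2.504.
Z = Σ e^(−Eᵢ/kT) = e^(−0) + e^(−0.7092) + e^(−0.9078) + e^(−1.021) + e^(−2.504) = 1.000 + 0.4920 + 0.4034 + 0.3602 + 0.08176 = 2.337.

Z = 2.3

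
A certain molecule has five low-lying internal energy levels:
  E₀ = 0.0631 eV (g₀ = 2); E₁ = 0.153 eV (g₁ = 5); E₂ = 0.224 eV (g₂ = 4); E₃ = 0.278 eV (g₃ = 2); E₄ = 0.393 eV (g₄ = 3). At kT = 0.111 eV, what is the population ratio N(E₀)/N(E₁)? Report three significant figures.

n₀/n₁ = (g₀/g₁) exp[−(E₀−E₁)/kT] = (2/5) × exp(−(-0.0899 eV)/(0.111 eV)) = (2/5) × exp(0.80991) = 0.899.

0.899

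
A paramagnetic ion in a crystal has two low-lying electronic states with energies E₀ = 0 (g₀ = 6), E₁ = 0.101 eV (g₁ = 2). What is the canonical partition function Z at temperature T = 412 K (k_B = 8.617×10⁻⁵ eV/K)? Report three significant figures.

Z = 6.12

k_BT = 8.617×10⁻⁵ × 412 K = 0.035502 eV.
Eᵢ/kT = 0, 2.8449.
Z = Σ gᵢe^(−Eᵢ/kT) = 6·e^(−0) + 2·e^(−2.8449) = 6.0000 + 0.11628 = 6.1163.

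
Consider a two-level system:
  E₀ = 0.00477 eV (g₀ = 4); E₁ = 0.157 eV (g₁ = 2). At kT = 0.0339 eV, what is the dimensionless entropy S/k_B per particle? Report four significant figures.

Eᵢ/kT = 0.140708, 4.63127.
Z = Σ gᵢe^(−Eᵢ/kT) = 4·e^(−0.140708) + 2·e^(−4.63127) = 3.47497 + 0.0194848 = 3.49445.
⟨E⟩ = Σ EᵢPᵢ = 0.00561883 eV.
S/k_B = ln Z + ⟨E⟩/kT = ln(3.49445) + 0.00561883/0.0339 = 1.25118 + 0.165747 = 1.417.

1.417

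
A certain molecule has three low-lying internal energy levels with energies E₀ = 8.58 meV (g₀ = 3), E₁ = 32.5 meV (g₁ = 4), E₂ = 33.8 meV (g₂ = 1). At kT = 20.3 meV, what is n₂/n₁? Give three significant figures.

0.234

n₂/n₁ = (g₂/g₁) exp[−(E₂−E₁)/kT] = (1/4) × exp(−(1.3 meV)/(20.3 meV)) = (1/4) × exp(-0.064039) = 0.234.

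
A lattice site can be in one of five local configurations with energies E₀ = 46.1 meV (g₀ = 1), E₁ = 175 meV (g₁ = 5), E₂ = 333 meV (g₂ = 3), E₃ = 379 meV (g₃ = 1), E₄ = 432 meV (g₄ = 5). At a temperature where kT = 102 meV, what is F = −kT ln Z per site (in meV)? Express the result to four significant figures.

-56.90 meV

Eᵢ/kT = 0.451961, 1.71569, 3.26471, 3.71569, 4.23529.
Z = Σ gᵢe^(−Eᵢ/kT) = 1·e^(−0.451961) + 5·e^(−1.71569) + 3·e^(−3.26471) + 1·e^(−3.71569) + 5·e^(−4.23529) = 0.636379 + 0.899198 + 0.114624 + 0.0243386 + 0.0723781 = 1.74692.
F = −kT ln Z = −102 × ln(1.74692) = −102 × 0.557854 = -56.90 meV.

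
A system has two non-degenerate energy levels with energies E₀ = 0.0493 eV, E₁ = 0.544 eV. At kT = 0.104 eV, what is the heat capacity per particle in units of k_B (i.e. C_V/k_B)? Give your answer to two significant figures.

0.19

Eᵢ/kT = 0.4740, 5.231.
Z = Σ e^(−Eᵢ/kT) = e^(−0.4740) + e^(−5.231) = 0.6225 + 0.005348 = 0.6278.
⟨E⟩ = 0.05352 eV, ⟨E²⟩ = 0.004931 eV².
C_V/k_B = (⟨E²⟩ − ⟨E⟩²)/(kT)² = (0.004931 − 0.002864)/0.01082 = 0.19.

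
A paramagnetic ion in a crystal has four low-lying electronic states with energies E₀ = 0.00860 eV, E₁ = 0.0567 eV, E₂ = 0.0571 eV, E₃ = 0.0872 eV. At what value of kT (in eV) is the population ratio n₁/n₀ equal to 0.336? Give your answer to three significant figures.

0.0441 eV

n₁/n₀ = exp[−(E₁−E₀)/kT] = 0.336.
⇒ (E₁−E₀)/kT = ln(1/0.336) = ln(2.9762) = 1.0906.
kT = 0.04810 eV / 1.0906 = 0.0441 eV.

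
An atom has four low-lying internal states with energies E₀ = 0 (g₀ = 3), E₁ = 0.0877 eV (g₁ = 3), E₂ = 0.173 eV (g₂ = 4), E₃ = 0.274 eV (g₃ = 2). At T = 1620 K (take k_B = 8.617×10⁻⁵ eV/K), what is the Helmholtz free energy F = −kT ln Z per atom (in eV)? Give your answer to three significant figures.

-0.251 eV

k_BT = 8.617×10⁻⁵ × 1620 K = 0.13960 eV.
Eᵢ/kT = 0, 0.62822, 1.2393, 1.9628.
Z = Σ gᵢe^(−Eᵢ/kT) = 3·e^(−0) + 3·e^(−0.62822) + 4·e^(−1.2393) + 2·e^(−1.9628) = 3.0000 + 1.6006 + 1.1583 + 0.28093 = 6.0398.
F = −kT ln Z = −0.13960 × ln(6.0398) = −0.13960 × 1.7984 = -0.251 eV.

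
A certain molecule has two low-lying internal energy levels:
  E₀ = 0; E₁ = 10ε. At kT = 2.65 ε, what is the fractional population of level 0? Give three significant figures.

Eᵢ/kT = 0, 3.7736.
Z = Σ e^(−Eᵢ/kT) = e^(−0) + e^(−3.7736) = 1.0000 + 0.022969 = 1.0230.
P₀ = e^(−E₀/kT) / Z = 1.0000/1.0230 = 0.978.

0.978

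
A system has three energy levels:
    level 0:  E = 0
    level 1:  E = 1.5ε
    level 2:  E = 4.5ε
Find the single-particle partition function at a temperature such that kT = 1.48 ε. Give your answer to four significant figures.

Eᵢ/kT = 0, 1.01351, 3.04054.
Z = Σ e^(−Eᵢ/kT) = e^(−0) + e^(−1.01351) + e^(−3.04054) = 1.00000 + 0.362943 + 0.0478091 = 1.41075.

Z = 1.411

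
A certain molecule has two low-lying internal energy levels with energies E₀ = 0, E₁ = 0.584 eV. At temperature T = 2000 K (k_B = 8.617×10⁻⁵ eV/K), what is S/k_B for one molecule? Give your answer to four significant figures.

k_BT = 8.617×10⁻⁵ × 2000 K = 0.172340 eV.
Eᵢ/kT = 0, 3.38865.
Z = Σ e^(−Eᵢ/kT) = e^(−0) + e^(−3.38865) = 1.00000 + 0.0337542 = 1.03375.
⟨E⟩ = Σ EᵢPᵢ = 0.0190689 eV.
S/k_B = ln Z + ⟨E⟩/kT = ln(1.03375) + 0.0190689/0.172340 = 0.0331930 + 0.110647 = 0.1438.

0.1438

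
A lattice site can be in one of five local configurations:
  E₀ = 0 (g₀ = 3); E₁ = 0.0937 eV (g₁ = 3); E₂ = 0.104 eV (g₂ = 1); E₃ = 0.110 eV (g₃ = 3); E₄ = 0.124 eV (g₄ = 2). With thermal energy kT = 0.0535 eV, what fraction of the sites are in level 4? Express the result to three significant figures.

0.0464

Eᵢ/kT = 0, 1.7514, 1.9439, 2.0561, 2.3178.
Z = Σ gᵢe^(−Eᵢ/kT) = 3·e^(−0) + 3·e^(−1.7514) + 1·e^(−1.9439) + 3·e^(−2.0561) + 2·e^(−2.3178) = 3.0000 + 0.52059 + 0.14314 + 0.38386 + 0.19698 = 4.2446.
P₄ = g₄ e^(−E₄/kT) / Z = 0.19698/4.2446 = 0.0464.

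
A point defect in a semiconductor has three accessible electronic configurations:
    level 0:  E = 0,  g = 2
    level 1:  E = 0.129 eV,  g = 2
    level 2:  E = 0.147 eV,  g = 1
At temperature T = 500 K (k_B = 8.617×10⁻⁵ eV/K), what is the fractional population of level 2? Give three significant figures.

0.0155

k_BT = 8.617×10⁻⁵ × 500 K = 0.043085 eV.
Eᵢ/kT = 0, 2.9941, 3.4119.
Z = Σ gᵢe^(−Eᵢ/kT) = 2·e^(−0) + 2·e^(−2.9941) + 1·e^(−3.4119) = 2.0000 + 0.10016 + 0.032978 = 2.1331.
P₂ = g₂ e^(−E₂/kT) / Z = 0.032978/2.1331 = 0.0155.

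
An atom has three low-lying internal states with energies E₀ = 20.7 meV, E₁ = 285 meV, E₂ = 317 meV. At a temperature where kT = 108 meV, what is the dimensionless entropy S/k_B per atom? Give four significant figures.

0.4779

Eᵢ/kT = 0.191667, 2.63889, 2.93519.
Z = Σ e^(−Eᵢ/kT) = e^(−0.191667) + e^(−2.63889) + e^(−2.93519) = 0.825582 + 0.0714405 + 0.0531206 = 0.950143.
⟨E⟩ = Σ EᵢPᵢ = 57.1381 meV.
S/k_B = ln Z + ⟨E⟩/kT = ln(0.950143) + 57.1381/108 = -0.0511428 + 0.529056 = 0.4779.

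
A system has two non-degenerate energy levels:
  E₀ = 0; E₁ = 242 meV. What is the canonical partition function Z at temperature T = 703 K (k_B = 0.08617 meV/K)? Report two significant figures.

Z = 1.0

k_BT = 0.08617 × 703 K = 60.58 meV.
Eᵢ/kT = 0, 3.995.
Z = Σ e^(−Eᵢ/kT) = e^(−0) + e^(−3.995) = 1.000 + 0.01841 = 1.018.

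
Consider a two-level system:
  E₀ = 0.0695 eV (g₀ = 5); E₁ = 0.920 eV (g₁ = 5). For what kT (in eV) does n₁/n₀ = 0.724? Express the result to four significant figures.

n₁/n₀ = (g₁/g₀) exp[−(E₁−E₀)/kT] = 0.724.
⇒ (E₁−E₀)/kT = ln((5/5)/0.724) = ln(1.38122) = 0.322967.
kT = 0.8505 eV / 0.322967 = 2.633 eV.

2.633 eV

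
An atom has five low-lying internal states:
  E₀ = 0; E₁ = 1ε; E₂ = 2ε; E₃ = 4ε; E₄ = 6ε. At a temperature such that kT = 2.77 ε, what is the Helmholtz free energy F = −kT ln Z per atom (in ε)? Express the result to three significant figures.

Eᵢ/kT = 0, 0.36101, 0.72202, 1.4440, 2.1661.
Z = Σ e^(−Eᵢ/kT) = e^(−0) + e^(−0.36101) + e^(−0.72202) + e^(−1.4440) + e^(−2.1661) = 1.0000 + 0.69697 + 0.48577 + 0.23598 + 0.11462 = 2.5333.
F = −kT ln Z = −2.77 × ln(2.5333) = −2.77 × 0.92952 = -2.57 ε.

-2.57 ε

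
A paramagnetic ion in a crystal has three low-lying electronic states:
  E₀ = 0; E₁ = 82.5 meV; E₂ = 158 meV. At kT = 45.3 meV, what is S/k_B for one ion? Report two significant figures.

0.51

Eᵢ/kT = 0, 1.821, 3.488.
Z = Σ e^(−Eᵢ/kT) = e^(−0) + e^(−1.821) + e^(−3.488) = 1.000 + 0.1619 + 0.03056 = 1.192.
⟨E⟩ = Σ EᵢPᵢ = 15.26 meV.
S/k_B = ln Z + ⟨E⟩/kT = ln(1.192) + 15.26/45.3 = 0.1756 + 0.3369 = 0.51.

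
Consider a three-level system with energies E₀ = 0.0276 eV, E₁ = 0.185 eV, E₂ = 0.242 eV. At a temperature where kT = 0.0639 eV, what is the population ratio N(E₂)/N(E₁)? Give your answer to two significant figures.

0.41

n₂/n₁ = exp[−(E₂−E₁)/kT] = exp(−(0.057 eV)/(0.0639 eV)) = exp(-0.8920) = 0.41.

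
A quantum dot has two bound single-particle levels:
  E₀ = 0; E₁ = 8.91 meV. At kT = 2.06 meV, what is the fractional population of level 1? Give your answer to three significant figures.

0.0131

Eᵢ/kT = 0, 4.3252.
Z = Σ e^(−Eᵢ/kT) = e^(−0) + e^(−4.3252) = 1.0000 + 0.013231 = 1.0132.
P₁ = e^(−E₁/kT) / Z = 0.013231/1.0132 = 0.0131.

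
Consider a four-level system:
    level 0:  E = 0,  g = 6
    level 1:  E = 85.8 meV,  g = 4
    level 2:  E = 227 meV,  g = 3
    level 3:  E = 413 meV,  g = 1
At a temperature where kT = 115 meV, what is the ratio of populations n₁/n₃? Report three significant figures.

68.8

n₁/n₃ = (g₁/g₃) exp[−(E₁−E₃)/kT] = (4/1) × exp(−(-327.2 meV)/(115 meV)) = (4/1) × exp(2.8452) = 68.8.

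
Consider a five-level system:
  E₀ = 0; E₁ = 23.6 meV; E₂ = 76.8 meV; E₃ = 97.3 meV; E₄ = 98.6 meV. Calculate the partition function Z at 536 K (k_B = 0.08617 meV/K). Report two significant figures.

k_BT = 0.08617 × 536 K = 46.19 meV.
Eᵢ/kT = 0, 0.5109, 1.663, 2.107, 2.135.
Z = Σ e^(−Eᵢ/kT) = e^(−0) + e^(−0.5109) + e^(−1.663) + e^(−2.107) + e^(−2.135) = 1.000 + 0.6000 + 0.1896 + 0.1216 + 0.1182 = 2.029.

Z = 2.0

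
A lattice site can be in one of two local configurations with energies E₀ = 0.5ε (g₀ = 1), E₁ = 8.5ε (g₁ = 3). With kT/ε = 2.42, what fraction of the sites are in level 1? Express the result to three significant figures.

Eᵢ/kT = 0.20661, 3.5124.
Z = Σ gᵢe^(−Eᵢ/kT) = 1·e^(−0.20661) + 3·e^(−3.5124) = 0.81334 + 0.089476 = 0.90282.
P₁ = g₁ e^(−E₁/kT) / Z = 0.089476/0.90282 = 0.0991.

0.0991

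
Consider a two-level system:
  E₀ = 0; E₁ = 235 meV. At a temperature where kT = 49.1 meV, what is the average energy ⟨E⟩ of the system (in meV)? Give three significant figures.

1.94 meV

Eᵢ/kT = 0, 4.7862.
Z = Σ e^(−Eᵢ/kT) = e^(−0) + e^(−4.7862) = 1.0000 + 0.0083441 = 1.0083.
⟨E⟩ = Σ Eᵢ e^(−Eᵢ/kT) / Z = (0·1.0000 + 235·0.0083441) / 1.0083 = 1.94 meV.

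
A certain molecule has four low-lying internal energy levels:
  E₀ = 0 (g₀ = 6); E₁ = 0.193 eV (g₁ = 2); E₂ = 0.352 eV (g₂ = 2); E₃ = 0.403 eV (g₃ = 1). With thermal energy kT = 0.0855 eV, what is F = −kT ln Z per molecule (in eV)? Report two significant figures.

Eᵢ/kT = 0, 2.257, 4.117, 4.713.
Z = Σ gᵢe^(−Eᵢ/kT) = 6·e^(−0) + 2·e^(−2.257) + 2·e^(−4.117) + 1·e^(−4.713) = 6.000 + 0.2093 + 0.03259 + 0.008978 = 6.251.
F = −kT ln Z = −0.0855 × ln(6.251) = −0.0855 × 1.833 = -0.16 eV.

-0.16 eV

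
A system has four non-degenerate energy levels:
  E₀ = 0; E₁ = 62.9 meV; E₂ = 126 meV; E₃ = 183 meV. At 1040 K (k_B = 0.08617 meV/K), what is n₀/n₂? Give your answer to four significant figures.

4.080

k_BT = 0.08617 × 1040 K = 89.6168 meV.
n₀/n₂ = exp[−(E₀−E₂)/kT] = exp(−(-126 meV)/(89.6168 meV)) = exp(1.40599) = 4.080.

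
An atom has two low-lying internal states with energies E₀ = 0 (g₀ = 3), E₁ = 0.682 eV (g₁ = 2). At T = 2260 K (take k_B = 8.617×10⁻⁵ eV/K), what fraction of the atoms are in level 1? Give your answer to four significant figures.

k_BT = 8.617×10⁻⁵ × 2260 K = 0.194744 eV.
Eᵢ/kT = 0, 3.50203.
Z = Σ gᵢe^(−Eᵢ/kT) = 3·e^(−0) + 2·e^(−3.50203) = 3.00000 + 0.0602723 = 3.06027.
P₁ = g₁ e^(−E₁/kT) / Z = 0.0602723/3.06027 = 0.01970.

0.01970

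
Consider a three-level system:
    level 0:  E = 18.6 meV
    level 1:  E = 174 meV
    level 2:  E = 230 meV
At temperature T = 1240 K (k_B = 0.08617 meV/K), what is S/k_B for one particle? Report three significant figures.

0.763

k_BT = 0.08617 × 1240 K = 106.85 meV.
Eᵢ/kT = 0.17408, 1.6285, 2.1526.
Z = Σ e^(−Eᵢ/kT) = e^(−0.17408) + e^(−1.6285) + e^(−2.1526) = 0.84023 + 0.19622 + 0.11618 = 1.1526.
⟨E⟩ = Σ EᵢPᵢ = 66.365 meV.
S/k_B = ln Z + ⟨E⟩/kT = ln(1.1526) + 66.365/106.85 = 0.14202 + 0.62110 = 0.763.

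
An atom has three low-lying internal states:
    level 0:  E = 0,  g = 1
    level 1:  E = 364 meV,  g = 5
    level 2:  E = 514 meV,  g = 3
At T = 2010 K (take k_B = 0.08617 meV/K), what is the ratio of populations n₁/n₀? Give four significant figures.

0.6113

k_BT = 0.08617 × 2010 K = 173.202 meV.
n₁/n₀ = (g₁/g₀) exp[−(E₁−E₀)/kT] = (5/1) × exp(−(364 meV)/(173.202 meV)) = (5/1) × exp(-2.10159) = 0.6113.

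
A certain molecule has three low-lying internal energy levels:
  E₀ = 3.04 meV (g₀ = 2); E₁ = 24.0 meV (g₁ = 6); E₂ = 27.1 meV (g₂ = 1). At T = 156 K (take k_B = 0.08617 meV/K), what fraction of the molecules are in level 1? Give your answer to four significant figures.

0.3680

k_BT = 0.08617 × 156 K = 13.4425 meV.
Eᵢ/kT = 0.226148, 1.78538, 2.01599.
Z = Σ gᵢe^(−Eᵢ/kT) = 2·e^(−0.226148) + 6·e^(−1.78538) + 1·e^(−2.01599) = 1.59520 + 1.00640 + 0.133188 = 2.73479.
P₁ = g₁ e^(−E₁/kT) / Z = 1.00640/2.73479 = 0.3680.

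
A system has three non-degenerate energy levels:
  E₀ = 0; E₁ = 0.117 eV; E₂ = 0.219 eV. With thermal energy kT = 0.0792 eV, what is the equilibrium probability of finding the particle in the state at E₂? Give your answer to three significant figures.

0.0488

Eᵢ/kT = 0, 1.4773, 2.7652.
Z = Σ e^(−Eᵢ/kT) = e^(−0) + e^(−1.4773) + e^(−2.7652) = 1.0000 + 0.22825 + 0.062964 = 1.2912.
P₂ = e^(−E₂/kT) / Z = 0.062964/1.2912 = 0.0488.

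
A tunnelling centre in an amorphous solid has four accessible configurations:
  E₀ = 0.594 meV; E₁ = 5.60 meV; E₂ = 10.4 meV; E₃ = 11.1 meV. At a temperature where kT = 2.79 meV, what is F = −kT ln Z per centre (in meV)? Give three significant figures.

Eᵢ/kT = 0.21290, 2.0072, 3.7276, 3.9785.
Z = Σ e^(−Eᵢ/kT) = e^(−0.21290) + e^(−2.0072) + e^(−3.7276) + e^(−3.9785) = 0.80824 + 0.13436 + 0.024050 + 0.018714 = 0.98536.
F = −kT ln Z = −2.79 × ln(0.98536) = −2.79 × -0.014748 = 0.0411 meV.

0.0411 meV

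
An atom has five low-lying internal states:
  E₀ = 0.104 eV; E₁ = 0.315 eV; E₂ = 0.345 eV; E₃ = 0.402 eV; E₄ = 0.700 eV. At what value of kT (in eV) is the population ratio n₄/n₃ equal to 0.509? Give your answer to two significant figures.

n₄/n₃ = exp[−(E₄−E₃)/kT] = 0.509.
⇒ (E₄−E₃)/kT = ln(1/0.509) = ln(1.965) = 0.6755.
kT = 0.298 eV / 0.6755 = 0.44 eV.

0.44 eV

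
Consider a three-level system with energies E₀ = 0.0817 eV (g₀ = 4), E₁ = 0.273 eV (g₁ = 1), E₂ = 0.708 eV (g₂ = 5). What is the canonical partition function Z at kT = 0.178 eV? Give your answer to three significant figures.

Eᵢ/kT = 0.45899, 1.5337, 3.9775.
Z = Σ gᵢe^(−Eᵢ/kT) = 4·e^(−0.45899) + 1·e^(−1.5337) + 5·e^(−3.9775) = 2.5277 + 0.21574 + 0.093662 = 2.8371.

Z = 2.84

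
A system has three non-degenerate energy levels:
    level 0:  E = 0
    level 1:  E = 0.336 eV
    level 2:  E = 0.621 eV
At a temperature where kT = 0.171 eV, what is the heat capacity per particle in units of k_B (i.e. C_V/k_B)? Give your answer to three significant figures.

Eᵢ/kT = 0, 1.9649, 3.6316.
Z = Σ e^(−Eᵢ/kT) = e^(−0) + e^(−1.9649) + e^(−3.6316) = 1.0000 + 0.14017 + 0.026474 = 1.1666.
⟨E⟩ = 0.054464 eV, ⟨E²⟩ = 0.022316 eV².
C_V/k_B = (⟨E²⟩ − ⟨E⟩²)/(kT)² = (0.022316 − 0.0029663)/0.029241 = 0.662.

0.662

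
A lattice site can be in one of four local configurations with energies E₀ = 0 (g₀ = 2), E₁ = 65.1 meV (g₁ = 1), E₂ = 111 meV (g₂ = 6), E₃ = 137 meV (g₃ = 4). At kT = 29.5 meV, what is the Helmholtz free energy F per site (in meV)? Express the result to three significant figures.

-24.4 meV

Eᵢ/kT = 0, 2.2068, 3.7627, 4.6441.
Z = Σ gᵢe^(−Eᵢ/kT) = 2·e^(−0) + 1·e^(−2.2068) + 6·e^(−3.7627) + 4·e^(−4.6441) = 2.0000 + 0.11005 + 0.13933 + 0.038473 = 2.2879.
F = −kT ln Z = −29.5 × ln(2.2879) = −29.5 × 0.82763 = -24.4 meV.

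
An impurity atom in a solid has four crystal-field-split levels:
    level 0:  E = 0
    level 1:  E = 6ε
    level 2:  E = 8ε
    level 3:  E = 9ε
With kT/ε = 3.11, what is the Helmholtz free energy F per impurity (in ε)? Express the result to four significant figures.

-0.7604 ε

Eᵢ/kT = 0, 1.92926, 2.57235, 2.89389.
Z = Σ e^(−Eᵢ/kT) = e^(−0) + e^(−1.92926) + e^(−2.57235) + e^(−2.89389) = 1.00000 + 0.145256 + 0.0763559 + 0.0553604 = 1.27697.
F = −kT ln Z = −3.11 × ln(1.27697) = −3.11 × 0.244490 = -0.7604 ε.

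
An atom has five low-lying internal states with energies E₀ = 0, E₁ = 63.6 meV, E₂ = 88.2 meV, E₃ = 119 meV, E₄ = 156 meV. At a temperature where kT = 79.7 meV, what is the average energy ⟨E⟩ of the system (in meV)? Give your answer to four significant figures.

49.64 meV

Eᵢ/kT = 0, 0.797992, 1.10665, 1.49310, 1.95734.
Z = Σ e^(−Eᵢ/kT) = e^(−0) + e^(−0.797992) + e^(−1.10665) + e^(−1.49310) + e^(−1.95734) = 1.00000 + 0.450232 + 0.330665 + 0.224675 + 0.141234 = 2.14681.
⟨E⟩ = Σ Eᵢ e^(−Eᵢ/kT) / Z = (0·1.00000 + 63.6·0.450232 + 88.2·0.330665 + 119·0.224675 + 156·0.141234) / 2.14681 = 49.64 meV.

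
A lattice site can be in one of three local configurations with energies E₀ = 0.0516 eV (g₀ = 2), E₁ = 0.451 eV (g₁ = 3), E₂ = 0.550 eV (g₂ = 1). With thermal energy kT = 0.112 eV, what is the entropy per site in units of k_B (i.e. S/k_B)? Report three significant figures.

Eᵢ/kT = 0.46071, 4.0268, 4.9107.
Z = Σ gᵢe^(−Eᵢ/kT) = 2·e^(−0.46071) + 3·e^(−4.0268) + 1·e^(−4.9107) = 1.2617 + 0.053494 + 0.0073673 = 1.3226.
⟨E⟩ = Σ EᵢPᵢ = 0.070529 eV.
S/k_B = ln Z + ⟨E⟩/kT = ln(1.3226) + 0.070529/0.112 = 0.27960 + 0.62972 = 0.909.

0.909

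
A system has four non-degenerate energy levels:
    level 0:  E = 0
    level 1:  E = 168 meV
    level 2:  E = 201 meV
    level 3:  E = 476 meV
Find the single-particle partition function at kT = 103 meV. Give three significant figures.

Eᵢ/kT = 0, 1.6311, 1.9515, 4.6214.
Z = Σ e^(−Eᵢ/kT) = e^(−0) + e^(−1.6311) + e^(−1.9515) + e^(−4.6214) = 1.0000 + 0.19571 + 0.14206 + 0.0098390 = 1.3476.

Z = 1.35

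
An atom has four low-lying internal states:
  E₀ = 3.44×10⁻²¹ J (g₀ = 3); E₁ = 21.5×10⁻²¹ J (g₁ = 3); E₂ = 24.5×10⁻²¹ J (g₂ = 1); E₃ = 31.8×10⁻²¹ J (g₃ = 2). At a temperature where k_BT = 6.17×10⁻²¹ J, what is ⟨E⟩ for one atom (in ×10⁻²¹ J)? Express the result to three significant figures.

4.74 ×10⁻²¹ J

Eᵢ/kT = 0.55754, 3.4846, 3.9708, 5.1540.
Z = Σ gᵢe^(−Eᵢ/kT) = 3·e^(−0.55754) + 3·e^(−3.4846) + 1·e^(−3.9708) + 2·e^(−5.1540) = 1.7178 + 0.091998 + 0.018858 + 0.011553 = 1.8402.
⟨E⟩ = Σ Eᵢ gᵢe^(−Eᵢ/kT) / Z = (3.44·1.7178 + 21.5·0.091998 + 24.5·0.018858 + 31.8·0.011553) / 1.8402 = 4.74 ×10⁻²¹ J.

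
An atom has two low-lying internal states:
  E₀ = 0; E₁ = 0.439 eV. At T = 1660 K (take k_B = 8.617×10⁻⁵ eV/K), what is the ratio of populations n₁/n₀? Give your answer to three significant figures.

k_BT = 8.617×10⁻⁵ × 1660 K = 0.14304 eV.
n₁/n₀ = exp[−(E₁−E₀)/kT] = exp(−(0.439 eV)/(0.14304 eV)) = exp(-3.0691) = 0.0465.

0.0465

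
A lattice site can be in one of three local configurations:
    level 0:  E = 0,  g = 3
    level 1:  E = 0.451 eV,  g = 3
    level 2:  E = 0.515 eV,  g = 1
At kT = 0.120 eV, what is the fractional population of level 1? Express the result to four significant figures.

Eᵢ/kT = 0, 3.75833, 4.29167.
Z = Σ gᵢe^(−Eᵢ/kT) = 3·e^(−0) + 3·e^(−3.75833) + 1·e^(−4.29167) = 3.00000 + 0.0699680 + 0.0136821 = 3.08365.
P₁ = g₁ e^(−E₁/kT) / Z = 0.0699680/3.08365 = 0.02269.

0.02269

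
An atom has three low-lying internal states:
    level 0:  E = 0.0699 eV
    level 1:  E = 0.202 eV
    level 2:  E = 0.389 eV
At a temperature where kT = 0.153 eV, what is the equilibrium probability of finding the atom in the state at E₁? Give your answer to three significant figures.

0.273

Eᵢ/kT = 0.45686, 1.3203, 2.5425.
Z = Σ e^(−Eᵢ/kT) = e^(−0.45686) + e^(−1.3203) + e^(−2.5425) = 0.63327 + 0.26706 + 0.078669 = 0.97900.
P₁ = e^(−E₁/kT) / Z = 0.26706/0.97900 = 0.273.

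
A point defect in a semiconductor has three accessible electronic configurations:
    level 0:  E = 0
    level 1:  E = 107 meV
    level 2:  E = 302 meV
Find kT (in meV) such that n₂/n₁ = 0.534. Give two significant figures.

n₂/n₁ = exp[−(E₂−E₁)/kT] = 0.534.
⇒ (E₂−E₁)/kT = ln(1/0.534) = ln(1.873) = 0.6275.
kT = 195 meV / 0.6275 = 310 meV.

310 meV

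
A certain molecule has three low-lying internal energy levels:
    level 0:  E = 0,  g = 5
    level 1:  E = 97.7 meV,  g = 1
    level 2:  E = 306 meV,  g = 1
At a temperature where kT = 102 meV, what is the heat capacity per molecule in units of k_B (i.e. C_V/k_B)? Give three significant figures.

Eᵢ/kT = 0, 0.95784, 3.0000.
Z = Σ gᵢe^(−Eᵢ/kT) = 5·e^(−0) + 1·e^(−0.95784) + 1·e^(−3.0000) = 5.0000 + 0.38372 + 0.049787 = 5.4335.
⟨E⟩ = 9.7036 meV, ⟨E²⟩ = 1532.1 meV².
C_V/k_B = (⟨E²⟩ − ⟨E⟩²)/(kT)² = (1532.1 − 94.160)/10404 = 0.138.

0.138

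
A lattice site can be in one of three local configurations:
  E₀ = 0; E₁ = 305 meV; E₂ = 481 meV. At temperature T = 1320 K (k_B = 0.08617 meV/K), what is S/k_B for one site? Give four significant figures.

0.3062

k_BT = 0.08617 × 1320 K = 113.744 meV.
Eᵢ/kT = 0, 2.68146, 4.22879.
Z = Σ e^(−Eᵢ/kT) = e^(−0) + e^(−2.68146) + e^(−4.22879) = 1.00000 + 0.0684631 + 0.0145700 = 1.08303.
⟨E⟩ = Σ EᵢPᵢ = 25.7513 meV.
S/k_B = ln Z + ⟨E⟩/kT = ln(1.08303) + 25.7513/113.744 = 0.0797627 + 0.226397 = 0.3062.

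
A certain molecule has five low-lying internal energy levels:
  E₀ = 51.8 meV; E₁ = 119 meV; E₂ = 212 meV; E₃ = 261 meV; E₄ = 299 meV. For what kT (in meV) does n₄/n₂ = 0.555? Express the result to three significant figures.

148 meV

n₄/n₂ = exp[−(E₄−E₂)/kT] = 0.555.
⇒ (E₄−E₂)/kT = ln(1/0.555) = ln(1.8018) = 0.58879.
kT = 87 meV / 0.58879 = 148 meV.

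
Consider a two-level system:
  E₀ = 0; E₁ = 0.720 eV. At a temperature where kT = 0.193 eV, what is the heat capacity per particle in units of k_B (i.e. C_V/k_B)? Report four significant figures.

Eᵢ/kT = 0, 3.73057.
Z = Σ e^(−Eᵢ/kT) = e^(−0) + e^(−3.73057) = 1.00000 + 0.0239792 = 1.02398.
⟨E⟩ = 0.0168607 eV, ⟨E²⟩ = 0.0121397 eV².
C_V/k_B = (⟨E²⟩ − ⟨E⟩²)/(kT)² = (0.0121397 − 0.000284283)/0.0372490 = 0.3183.

0.3183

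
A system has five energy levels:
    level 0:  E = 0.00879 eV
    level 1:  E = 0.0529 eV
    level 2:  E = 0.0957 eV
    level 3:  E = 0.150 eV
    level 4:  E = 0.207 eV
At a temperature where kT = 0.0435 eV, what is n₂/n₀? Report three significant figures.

n₂/n₀ = exp[−(E₂−E₀)/kT] = exp(−(0.08691 eV)/(0.0435 eV)) = exp(-1.9979) = 0.136.

0.136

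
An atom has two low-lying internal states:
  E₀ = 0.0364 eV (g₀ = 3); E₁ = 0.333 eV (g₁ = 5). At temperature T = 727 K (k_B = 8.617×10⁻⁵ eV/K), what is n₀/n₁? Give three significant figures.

k_BT = 8.617×10⁻⁵ × 727 K = 0.062646 eV.
n₀/n₁ = (g₀/g₁) exp[−(E₀−E₁)/kT] = (3/5) × exp(−(-0.2966 eV)/(0.062646 eV)) = (3/5) × exp(4.7345) = 68.3.

68.3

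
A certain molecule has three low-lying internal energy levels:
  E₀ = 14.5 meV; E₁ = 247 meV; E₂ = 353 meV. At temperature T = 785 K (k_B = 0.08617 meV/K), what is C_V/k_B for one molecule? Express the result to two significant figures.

k_BT = 0.08617 × 785 K = 67.64 meV.
Eᵢ/kT = 0.2144, 3.652, 5.219.
Z = Σ e^(−Eᵢ/kT) = e^(−0.2144) + e^(−3.652) + e^(−5.219) = 0.8070 + 0.02594 + 0.005413 = 0.8384.
⟨E⟩ = 23.88 meV, ⟨E²⟩ = 2895 meV².
C_V/k_B = (⟨E²⟩ − ⟨E⟩²)/(kT)² = (2895 − 570.3)/4575 = 0.51.

0.51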